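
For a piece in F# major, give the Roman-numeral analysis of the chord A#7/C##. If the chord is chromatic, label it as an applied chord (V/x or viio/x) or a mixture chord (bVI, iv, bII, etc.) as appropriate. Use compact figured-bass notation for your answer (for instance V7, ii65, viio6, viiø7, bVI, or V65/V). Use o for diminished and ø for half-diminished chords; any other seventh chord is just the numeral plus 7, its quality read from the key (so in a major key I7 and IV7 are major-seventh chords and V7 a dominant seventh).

V65/vi

Stacked in thirds the chord is A#-C##-E#-G#: a dominant seventh chord on A#.
A# is not a diatonic chord root with this quality in F# major, but it lies a perfect fifth above D# (vi), so the chord functions as an applied dominant of vi.
With C## in the bass the chord is in first inversion, so the figured bass is 65.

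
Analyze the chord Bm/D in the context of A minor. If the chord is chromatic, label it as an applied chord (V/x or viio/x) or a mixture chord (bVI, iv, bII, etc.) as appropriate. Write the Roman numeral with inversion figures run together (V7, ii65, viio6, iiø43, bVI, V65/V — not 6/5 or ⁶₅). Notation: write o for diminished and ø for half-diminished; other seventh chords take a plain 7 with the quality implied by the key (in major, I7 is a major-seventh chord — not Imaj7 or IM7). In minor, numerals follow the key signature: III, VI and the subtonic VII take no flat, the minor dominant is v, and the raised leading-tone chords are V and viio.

The pitches B-D-F# form a minor triad rooted on B.
B is the second degree of A minor. This is the minor supertonic, borrowed from the parallel major (the Dorian ii).
With D in the bass the chord is in first inversion, so the figured bass is 6.

ii6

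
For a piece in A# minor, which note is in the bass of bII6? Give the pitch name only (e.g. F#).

D#

bII in A# minor has root B; the chord is B-D#-F#.
The figure 6 means first inversion — the third is in the bass.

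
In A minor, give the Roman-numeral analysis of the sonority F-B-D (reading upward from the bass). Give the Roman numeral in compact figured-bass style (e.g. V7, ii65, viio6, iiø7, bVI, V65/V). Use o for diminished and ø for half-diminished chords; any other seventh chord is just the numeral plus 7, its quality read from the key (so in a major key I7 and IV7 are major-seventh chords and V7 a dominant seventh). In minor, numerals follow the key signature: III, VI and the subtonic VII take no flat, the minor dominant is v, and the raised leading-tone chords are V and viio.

Stacked in thirds the chord is B-D-F: a diminished triad on B.
B is scale degree 2 in A minor, and a diminished triad on that degree is written iio.
With F in the bass the chord is in second inversion, so the figured bass is 64.

iio64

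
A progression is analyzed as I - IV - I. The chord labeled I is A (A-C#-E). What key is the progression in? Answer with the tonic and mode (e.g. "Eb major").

A major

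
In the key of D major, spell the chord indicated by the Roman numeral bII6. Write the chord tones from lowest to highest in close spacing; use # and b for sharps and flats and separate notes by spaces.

G Bb Eb

bII6 is the Neapolitan sixth — a major triad on the lowered second degree, here in its customary first inversion. In D major that root is Eb.
So the chord is Eb-G-Bb, a major triad.
With the 6 figure the chord is in first inversion; from the bass G upward in close position it reads G-Bb-Eb.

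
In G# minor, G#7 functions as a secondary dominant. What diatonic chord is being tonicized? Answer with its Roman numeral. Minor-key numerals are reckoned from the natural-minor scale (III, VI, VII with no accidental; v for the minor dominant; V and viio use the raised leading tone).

iv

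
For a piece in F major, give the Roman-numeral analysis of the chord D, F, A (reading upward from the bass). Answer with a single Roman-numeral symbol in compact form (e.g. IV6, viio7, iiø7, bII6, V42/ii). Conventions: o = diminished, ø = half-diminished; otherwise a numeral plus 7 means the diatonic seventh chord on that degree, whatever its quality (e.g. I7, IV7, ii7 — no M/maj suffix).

Stacked in thirds the chord is D-F-A: a minor triad on D.
In F major, D is the submediant; the diatonic minor triad there is vi.

vi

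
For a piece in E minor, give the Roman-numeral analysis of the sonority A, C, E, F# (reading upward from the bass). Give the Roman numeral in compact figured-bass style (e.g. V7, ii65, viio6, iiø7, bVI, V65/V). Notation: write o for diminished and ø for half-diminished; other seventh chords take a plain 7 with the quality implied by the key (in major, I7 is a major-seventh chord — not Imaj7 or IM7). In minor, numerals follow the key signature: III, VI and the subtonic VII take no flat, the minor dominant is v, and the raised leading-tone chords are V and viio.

iiø65

Stacked in thirds the chord is F#-A-C-E: a half-diminished seventh chord on F#.
F# is scale degree 2 in E minor, and a half-diminished seventh chord on that degree is written iiø7.
With A in the bass the chord is in first inversion, so the figured bass is 65.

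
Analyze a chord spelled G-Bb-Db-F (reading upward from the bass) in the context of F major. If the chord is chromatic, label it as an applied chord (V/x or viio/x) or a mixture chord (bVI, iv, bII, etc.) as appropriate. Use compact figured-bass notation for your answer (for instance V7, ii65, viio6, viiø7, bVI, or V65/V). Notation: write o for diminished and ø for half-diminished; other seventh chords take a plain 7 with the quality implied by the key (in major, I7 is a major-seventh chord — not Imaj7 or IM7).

iiø7

The pitches G-Bb-Db-F form a half-diminished seventh chord rooted on G.
G is the second degree of F major. This is the half-diminished supertonic seventh, borrowed from the parallel minor.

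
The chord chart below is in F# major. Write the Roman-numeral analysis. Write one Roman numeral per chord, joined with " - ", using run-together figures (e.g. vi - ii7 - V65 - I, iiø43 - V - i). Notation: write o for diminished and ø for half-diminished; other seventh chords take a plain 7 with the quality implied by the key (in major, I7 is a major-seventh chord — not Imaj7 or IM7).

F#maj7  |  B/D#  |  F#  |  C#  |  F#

I7 - IV6 - I - V - I

F#maj7 has root F#, degree 1 in F# major, so I7.
B/D#: root B is the subdominant; major triad there is IV6.
F#: major triad on F# = scale degree 1 → I.
C# has root C#, degree 5 in F# major, so V.
F# has root F#, degree 1 in F# major, so I.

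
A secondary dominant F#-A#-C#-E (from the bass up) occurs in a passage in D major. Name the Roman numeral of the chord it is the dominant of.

vi

The chord is a dominant seventh chord on F#.
A dominant resolves down a perfect fifth: F# → B. In D major, B is scale degree 6, i.e. vi.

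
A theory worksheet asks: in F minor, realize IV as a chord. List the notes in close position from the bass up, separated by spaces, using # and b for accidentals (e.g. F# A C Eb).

Bb D F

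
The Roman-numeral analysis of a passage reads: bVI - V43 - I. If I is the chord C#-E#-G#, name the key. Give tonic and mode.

C# major

I is given as C#-E#-G# — a major triad with root C#.
If C# is scale degree 1 and the mode makes that degree carry a major triad, the tonic is C# and the mode is major.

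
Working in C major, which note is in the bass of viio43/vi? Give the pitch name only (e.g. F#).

The applied chord viio43/vi is rooted on G#: G#-B-D-F.
The figure 43 means second inversion — the fifth is in the bass.

D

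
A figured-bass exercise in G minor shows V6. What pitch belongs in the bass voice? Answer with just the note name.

F#

V in G minor has root D; the chord is D-F#-A.
The figure 6 means first inversion — the third is in the bass.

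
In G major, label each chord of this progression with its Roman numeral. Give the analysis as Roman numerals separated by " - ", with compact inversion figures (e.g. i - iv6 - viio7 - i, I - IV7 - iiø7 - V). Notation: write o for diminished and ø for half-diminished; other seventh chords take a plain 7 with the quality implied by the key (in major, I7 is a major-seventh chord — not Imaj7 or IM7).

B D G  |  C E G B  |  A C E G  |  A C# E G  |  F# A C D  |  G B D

I6 - IV7 - ii7 - V7/V - V65 - I

B-D-G: major triad on G = scale degree 1 → I6.
C-E-G-B: major seventh chord on C = scale degree 4 → IV7.
A-C-E-G: minor seventh chord on A = scale degree 2 → ii7.
A-C#-E-G is the secondary dominant of V (dominant seventh chord on A): V7/V.
F#-A-C-D: dominant seventh chord on D = scale degree 5 → V65.
G-B-D: root G is the tonic; major triad there is I.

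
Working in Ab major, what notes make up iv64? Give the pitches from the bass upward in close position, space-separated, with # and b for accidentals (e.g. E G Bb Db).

Ab Db Fb

iv64 is the minor subdominant, borrowed from the parallel minor. In Ab major that root is Db.
So the chord is Db-Fb-Ab, a minor triad.
The figured bass 64 indicates second inversion, placing the fifth (Ab) in the bass: Ab-Db-Fb.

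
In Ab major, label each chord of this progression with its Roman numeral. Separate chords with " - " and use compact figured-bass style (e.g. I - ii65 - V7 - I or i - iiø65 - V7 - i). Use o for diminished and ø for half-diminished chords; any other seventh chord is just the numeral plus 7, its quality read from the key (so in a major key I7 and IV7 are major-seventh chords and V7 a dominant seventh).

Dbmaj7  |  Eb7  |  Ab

IV7 - V7 - I

Dbmaj7: root Db is the subdominant; major seventh chord there is IV7.
Eb7 has root Eb, degree 5 in Ab major, so V7.
Ab has root Ab, degree 1 in Ab major, so I.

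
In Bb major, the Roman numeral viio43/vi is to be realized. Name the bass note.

C

The applied chord viio43/vi is rooted on F#: F#-A-C-Eb.
The figure 43 means second inversion — the fifth is in the bass.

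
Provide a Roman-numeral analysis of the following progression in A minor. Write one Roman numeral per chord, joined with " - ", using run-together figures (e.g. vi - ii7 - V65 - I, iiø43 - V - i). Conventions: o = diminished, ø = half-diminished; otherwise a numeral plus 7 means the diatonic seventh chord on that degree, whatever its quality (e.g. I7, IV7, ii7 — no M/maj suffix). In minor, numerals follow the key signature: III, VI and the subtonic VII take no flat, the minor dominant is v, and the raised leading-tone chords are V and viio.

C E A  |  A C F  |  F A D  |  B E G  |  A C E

C-E-A has root A, degree 1 in A minor, so i6.
A-C-F: major triad on F = scale degree 6 → VI6.
F-A-D: minor triad on D = scale degree 4 → iv6.
B-E-G: root E is the dominant; minor triad there is v64.
A-C-E: root A is the tonic; minor triad there is i.

i6 - VI6 - iv6 - v64 - i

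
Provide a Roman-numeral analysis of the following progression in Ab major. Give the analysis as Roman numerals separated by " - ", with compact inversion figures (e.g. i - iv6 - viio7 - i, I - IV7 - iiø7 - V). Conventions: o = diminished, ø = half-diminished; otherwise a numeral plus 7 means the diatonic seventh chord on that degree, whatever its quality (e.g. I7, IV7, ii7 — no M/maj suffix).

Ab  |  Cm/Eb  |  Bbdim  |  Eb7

I - iii6 - iio - V7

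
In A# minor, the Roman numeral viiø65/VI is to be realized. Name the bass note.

G#

The applied chord viiø65/VI is rooted on E#: E#-G#-B-D#.
The figure 65 means first inversion — the third is in the bass.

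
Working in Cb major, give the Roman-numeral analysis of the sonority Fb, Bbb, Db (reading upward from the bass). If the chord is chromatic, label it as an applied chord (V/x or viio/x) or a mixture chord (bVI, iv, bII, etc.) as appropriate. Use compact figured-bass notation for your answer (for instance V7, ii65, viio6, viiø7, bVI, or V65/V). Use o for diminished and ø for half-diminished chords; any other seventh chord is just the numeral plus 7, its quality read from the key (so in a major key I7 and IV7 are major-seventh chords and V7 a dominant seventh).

bVII64

Stacked in thirds the chord is Bbb-Db-Fb: a major triad on Bbb.
Bbb is the lowered seventh degree of Cb major (diatonic 7 would be Bb). This is a major triad on the lowered seventh degree (the subtonic), borrowed from the parallel minor.
With Fb in the bass the chord is in second inversion, so the figured bass is 64.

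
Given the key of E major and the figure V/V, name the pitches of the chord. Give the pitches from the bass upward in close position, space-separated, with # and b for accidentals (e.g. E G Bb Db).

F# A# C#

The slash means an applied dominant: we want the dominant of V. In E major, V is B major, and its dominant is built on F#.
Building a major triad on F# gives F#-A#-C#.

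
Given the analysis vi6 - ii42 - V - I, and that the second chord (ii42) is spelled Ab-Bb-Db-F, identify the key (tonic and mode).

Ab major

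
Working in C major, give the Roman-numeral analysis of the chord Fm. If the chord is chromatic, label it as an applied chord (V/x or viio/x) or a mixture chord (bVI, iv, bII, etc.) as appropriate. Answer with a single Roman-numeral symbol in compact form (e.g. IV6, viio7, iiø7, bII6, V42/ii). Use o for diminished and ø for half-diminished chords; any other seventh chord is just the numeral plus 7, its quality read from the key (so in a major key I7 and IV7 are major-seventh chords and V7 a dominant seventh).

iv

The pitches F-Ab-C form a minor triad rooted on F.
F is the fourth degree of C major. This is the minor subdominant, borrowed from the parallel minor.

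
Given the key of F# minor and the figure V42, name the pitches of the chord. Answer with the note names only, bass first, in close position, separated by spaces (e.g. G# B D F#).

In F# minor, scale degree 5 is C#. The dominant is major (leading tone raised), so V is a dominant seventh chord.
Stacking thirds from C# gives C#-E#-G#-B.
The figured bass 42 indicates third inversion, placing the seventh (B) in the bass: B-C#-E#-G#.

B C# E# G#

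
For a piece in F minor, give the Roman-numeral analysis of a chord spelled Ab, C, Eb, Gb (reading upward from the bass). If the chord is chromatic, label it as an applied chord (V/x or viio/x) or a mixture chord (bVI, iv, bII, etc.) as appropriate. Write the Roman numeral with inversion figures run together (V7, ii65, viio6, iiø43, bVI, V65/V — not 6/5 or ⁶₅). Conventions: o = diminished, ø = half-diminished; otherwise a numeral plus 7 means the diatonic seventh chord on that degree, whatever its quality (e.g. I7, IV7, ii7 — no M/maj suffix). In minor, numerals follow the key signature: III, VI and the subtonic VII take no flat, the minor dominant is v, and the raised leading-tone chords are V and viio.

Stacked in thirds the chord is Ab-C-Eb-Gb: a dominant seventh chord on Ab.
Ab is not a diatonic chord root with this quality in F minor, but it lies a perfect fifth above Db (VI), so the chord functions as an applied dominant of VI.

V7/VI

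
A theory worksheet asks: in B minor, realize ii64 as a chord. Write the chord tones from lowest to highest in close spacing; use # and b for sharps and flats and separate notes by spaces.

G# C# E

Scale degree 2 in B minor is C#; here the chord built on it is altered to a minor triad. ii64 is the minor supertonic, borrowed from the parallel major (the Dorian ii).
So the chord is C#-E-G#, a minor triad.
The figured bass 64 indicates second inversion, placing the fifth (G#) in the bass: G#-C#-E.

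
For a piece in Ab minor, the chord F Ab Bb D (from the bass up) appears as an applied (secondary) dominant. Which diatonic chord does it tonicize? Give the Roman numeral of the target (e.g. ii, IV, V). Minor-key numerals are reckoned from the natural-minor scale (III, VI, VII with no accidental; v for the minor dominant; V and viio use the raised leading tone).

The chord is a dominant seventh chord on Bb.
A dominant resolves down a perfect fifth: Bb → Eb. In Ab minor, Eb is scale degree 5, i.e. V.

V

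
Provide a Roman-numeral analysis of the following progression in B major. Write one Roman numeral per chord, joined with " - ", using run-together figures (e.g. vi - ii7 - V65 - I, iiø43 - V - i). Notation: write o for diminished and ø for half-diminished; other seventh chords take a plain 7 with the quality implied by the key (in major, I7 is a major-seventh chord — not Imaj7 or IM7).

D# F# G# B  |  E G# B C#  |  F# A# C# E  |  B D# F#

D#-F#-G#-B: root G# is the submediant; minor seventh chord there is vi43.
E-G#-B-C#: root C# is the supertonic; minor seventh chord there is ii65.
F#-A#-C#-E: root F# is the dominant; dominant seventh chord there is V7.
B-D#-F#: major triad on B = scale degree 1 → I.

vi43 - ii65 - V7 - I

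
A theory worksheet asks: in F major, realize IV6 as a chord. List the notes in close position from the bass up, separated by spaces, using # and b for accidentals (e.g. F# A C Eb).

In F major, the subdominant is Bb, and the diatonic chord built there is a major triad.
That chord is spelled Bb-D-F.
With the 6 figure the chord is in first inversion; from the bass D upward in close position it reads D-F-Bb.

D F Bb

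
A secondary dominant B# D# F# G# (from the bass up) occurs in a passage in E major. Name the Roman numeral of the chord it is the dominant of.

vi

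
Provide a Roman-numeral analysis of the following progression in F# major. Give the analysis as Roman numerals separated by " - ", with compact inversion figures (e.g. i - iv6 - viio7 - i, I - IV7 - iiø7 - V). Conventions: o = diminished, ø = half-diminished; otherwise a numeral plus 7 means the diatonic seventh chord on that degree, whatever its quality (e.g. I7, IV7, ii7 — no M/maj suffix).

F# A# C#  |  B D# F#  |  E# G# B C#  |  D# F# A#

F#-A#-C#: root F# is the tonic; major triad there is I.
B-D#-F#: major triad on B = scale degree 4 → IV.
E#-G#-B-C#: root C# is the dominant; dominant seventh chord there is V65.
D#-F#-A#: root D# is the submediant; minor triad there is vi.

I - IV - V65 - vi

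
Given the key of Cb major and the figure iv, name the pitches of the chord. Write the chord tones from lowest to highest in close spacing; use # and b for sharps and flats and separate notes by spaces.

Fb Abb Cb

Scale degree 4 in Cb major is Fb; here the chord built on it is altered to a minor triad. iv is the minor subdominant, borrowed from the parallel minor.
So the chord is Fb-Abb-Cb.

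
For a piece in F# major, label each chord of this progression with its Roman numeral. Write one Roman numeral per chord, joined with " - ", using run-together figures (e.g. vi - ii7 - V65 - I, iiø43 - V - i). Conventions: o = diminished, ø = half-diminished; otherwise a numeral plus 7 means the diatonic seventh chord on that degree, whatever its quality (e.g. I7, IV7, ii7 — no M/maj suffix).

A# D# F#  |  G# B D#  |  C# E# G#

vi64 - ii - V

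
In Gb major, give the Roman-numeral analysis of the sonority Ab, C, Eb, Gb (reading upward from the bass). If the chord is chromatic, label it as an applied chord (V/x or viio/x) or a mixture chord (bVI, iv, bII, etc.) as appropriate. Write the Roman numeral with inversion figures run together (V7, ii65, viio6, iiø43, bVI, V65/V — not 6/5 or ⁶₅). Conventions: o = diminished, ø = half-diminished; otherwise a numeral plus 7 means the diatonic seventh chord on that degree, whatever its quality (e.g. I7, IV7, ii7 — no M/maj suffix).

V7/V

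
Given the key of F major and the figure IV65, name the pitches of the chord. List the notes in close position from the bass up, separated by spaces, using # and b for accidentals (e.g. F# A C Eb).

D F A Bb

The numeral's case and figure indicate a major seventh chord. In F major its root, the subdominant, is Bb.
Stacking thirds from Bb gives Bb-D-F-A.
The figured bass 65 indicates first inversion, placing the third (D) in the bass: D-F-A-Bb.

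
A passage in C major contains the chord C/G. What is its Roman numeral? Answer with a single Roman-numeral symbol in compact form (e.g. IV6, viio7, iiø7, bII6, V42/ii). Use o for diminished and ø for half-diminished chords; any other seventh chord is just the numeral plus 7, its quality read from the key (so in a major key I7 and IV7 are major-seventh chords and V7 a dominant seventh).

Stacked in thirds the chord is C-E-G: a major triad on C.
In C major, C is the tonic; the diatonic major triad there is I.
With G in the bass the chord is in second inversion, so the figured bass is 64.

I64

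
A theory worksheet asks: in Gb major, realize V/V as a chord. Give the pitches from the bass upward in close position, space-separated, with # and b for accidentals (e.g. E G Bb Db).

Ab C Eb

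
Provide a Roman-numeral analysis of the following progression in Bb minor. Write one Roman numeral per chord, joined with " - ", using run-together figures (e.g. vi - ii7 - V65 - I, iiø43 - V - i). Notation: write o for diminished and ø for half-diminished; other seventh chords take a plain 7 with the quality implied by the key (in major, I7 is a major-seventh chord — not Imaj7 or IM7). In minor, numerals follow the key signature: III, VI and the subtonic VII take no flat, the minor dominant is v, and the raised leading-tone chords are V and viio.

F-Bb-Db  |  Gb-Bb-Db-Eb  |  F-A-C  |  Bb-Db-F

i64 - iv65 - V - i

F-Bb-Db: root Bb is the tonic; minor triad there is i64.
Gb-Bb-Db-Eb has root Eb, degree 4 in Bb minor, so iv65.
F-A-C: root F is the dominant; major triad there is V.
Bb-Db-F has root Bb, degree 1 in Bb minor, so i.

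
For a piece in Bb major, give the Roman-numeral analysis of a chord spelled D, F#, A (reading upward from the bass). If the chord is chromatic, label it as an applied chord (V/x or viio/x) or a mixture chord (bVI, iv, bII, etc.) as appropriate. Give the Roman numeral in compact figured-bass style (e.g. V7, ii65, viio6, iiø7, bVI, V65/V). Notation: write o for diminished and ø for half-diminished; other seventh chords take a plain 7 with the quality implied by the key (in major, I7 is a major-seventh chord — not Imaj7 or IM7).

The pitches D-F#-A form a major triad rooted on D.
D is not a diatonic chord root with this quality in Bb major, but it lies a perfect fifth above G (vi), so the chord functions as an applied dominant of vi.

V/vi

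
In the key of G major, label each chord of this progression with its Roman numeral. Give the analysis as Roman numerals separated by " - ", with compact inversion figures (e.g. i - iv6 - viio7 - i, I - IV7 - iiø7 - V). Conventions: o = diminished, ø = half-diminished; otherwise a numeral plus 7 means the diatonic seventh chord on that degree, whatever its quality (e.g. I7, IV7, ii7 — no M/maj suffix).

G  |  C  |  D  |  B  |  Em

I - IV - V - V/vi - vi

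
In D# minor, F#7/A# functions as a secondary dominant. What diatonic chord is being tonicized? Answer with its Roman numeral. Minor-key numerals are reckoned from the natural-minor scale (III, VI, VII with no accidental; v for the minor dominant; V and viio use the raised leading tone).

VI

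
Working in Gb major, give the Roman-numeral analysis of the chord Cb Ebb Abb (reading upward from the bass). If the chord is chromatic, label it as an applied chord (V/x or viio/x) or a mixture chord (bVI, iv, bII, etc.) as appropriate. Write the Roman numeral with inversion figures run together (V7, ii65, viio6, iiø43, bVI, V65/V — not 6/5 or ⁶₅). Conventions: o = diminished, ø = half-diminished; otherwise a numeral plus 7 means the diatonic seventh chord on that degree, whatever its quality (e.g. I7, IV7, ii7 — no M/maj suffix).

bII6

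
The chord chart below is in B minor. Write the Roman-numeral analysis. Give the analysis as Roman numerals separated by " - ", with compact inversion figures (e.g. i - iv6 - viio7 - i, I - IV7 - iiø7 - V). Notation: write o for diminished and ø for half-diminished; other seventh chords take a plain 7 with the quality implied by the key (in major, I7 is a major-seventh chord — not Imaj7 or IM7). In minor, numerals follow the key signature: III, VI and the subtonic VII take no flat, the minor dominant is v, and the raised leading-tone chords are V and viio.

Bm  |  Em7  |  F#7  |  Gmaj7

Bm: root B is the tonic; minor triad there is i.
Em7: minor seventh chord on E = scale degree 4 → iv7.
F#7: root F# is the dominant; dominant seventh chord there is V7.
Gmaj7: root G is the submediant; major seventh chord there is VI7.

i - iv7 - V7 - VI7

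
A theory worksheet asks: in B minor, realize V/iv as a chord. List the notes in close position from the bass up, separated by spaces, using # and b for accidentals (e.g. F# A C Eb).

B D# F#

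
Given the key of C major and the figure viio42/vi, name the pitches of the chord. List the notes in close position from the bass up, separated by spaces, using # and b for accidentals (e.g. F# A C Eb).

viio42/vi is a secondary leading-tone chord. The target vi is A in C major; the applied chord is rooted a semitone below, on G#.
Building a fully diminished seventh chord on G# gives G#-B-D-F.
With the 42 figure the chord is in third inversion; from the bass F upward in close position it reads F-G#-B-D.

F G# B D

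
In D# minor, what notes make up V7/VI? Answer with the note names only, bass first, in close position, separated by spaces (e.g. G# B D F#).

F# A# C# E

V7/VI is a secondary dominant — the dominant seventh of VI. VI in D# minor is B, so the applied chord's root is F#, a perfect fifth above.
Building a dominant seventh chord on F# gives F#-A#-C#-E.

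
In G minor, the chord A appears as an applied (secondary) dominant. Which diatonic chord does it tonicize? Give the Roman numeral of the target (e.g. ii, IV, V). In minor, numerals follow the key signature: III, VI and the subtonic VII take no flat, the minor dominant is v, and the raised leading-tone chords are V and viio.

V

The chord is a major triad on A.
A dominant resolves down a perfect fifth: A → D. In G minor, D is scale degree 5, i.e. V.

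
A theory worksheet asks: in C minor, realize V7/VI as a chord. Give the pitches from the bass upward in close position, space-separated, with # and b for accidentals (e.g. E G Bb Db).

Eb G Bb Db

The slash means an applied dominant: we want the dominant of VI. In C minor, VI is Ab major, and its dominant is built on Eb.
Building a dominant seventh chord on Eb gives Eb-G-Bb-Db.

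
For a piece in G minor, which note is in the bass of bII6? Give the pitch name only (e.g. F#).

C

bII in G minor has root Ab; the chord is Ab-C-Eb.
The figure 6 means first inversion — the third is in the bass.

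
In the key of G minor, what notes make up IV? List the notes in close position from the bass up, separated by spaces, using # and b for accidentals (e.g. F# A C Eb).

C E G

IV is the major subdominant, borrowed from the parallel major. In G minor that root is C.
So the chord is C-E-G, a major triad.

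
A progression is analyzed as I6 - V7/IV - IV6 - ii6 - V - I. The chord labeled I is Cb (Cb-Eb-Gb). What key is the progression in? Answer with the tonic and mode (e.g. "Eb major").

Cb major

The chord Cb is a major triad rooted on Cb; its label is I.
If Cb is scale degree 1 and the mode makes that degree carry a major triad, the tonic is Cb and the mode is major.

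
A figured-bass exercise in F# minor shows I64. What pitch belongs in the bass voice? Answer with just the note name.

I in F# minor has root F#; the chord is F#-A#-C#.
The figure 64 means second inversion — the fifth is in the bass.

C#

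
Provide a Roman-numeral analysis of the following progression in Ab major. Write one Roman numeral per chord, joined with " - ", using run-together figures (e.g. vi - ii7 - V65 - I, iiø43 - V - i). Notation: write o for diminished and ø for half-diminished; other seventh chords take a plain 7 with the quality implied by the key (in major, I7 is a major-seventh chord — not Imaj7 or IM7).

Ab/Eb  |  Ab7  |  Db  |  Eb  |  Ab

I64 - V7/IV - IV - V - I

Ab/Eb: major triad on Ab = scale degree 1 → I64.
Ab7: a dominant seventh chord on Ab, the applied dominant of IV → V7/IV.
Db: major triad on Db = scale degree 4 → IV.
Eb: major triad on Eb = scale degree 5 → V.
Ab has root Ab, degree 1 in Ab major, so I.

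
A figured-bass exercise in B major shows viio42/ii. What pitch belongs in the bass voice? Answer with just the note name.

The applied chord viio42/ii is rooted on B#: B#-D#-F#-A.
The figure 42 means third inversion — the seventh is in the bass.

A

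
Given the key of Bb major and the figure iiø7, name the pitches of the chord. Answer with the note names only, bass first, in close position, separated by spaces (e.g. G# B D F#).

C Eb Gb Bb

Scale degree 2 in Bb major is C; here the chord built on it is altered to a half-diminished seventh chord. iiø7 is the half-diminished supertonic seventh, borrowed from the parallel minor.
So the chord is C-Eb-Gb-Bb, a half-diminished seventh chord.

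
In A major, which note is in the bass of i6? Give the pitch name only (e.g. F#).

i in A major has root A; the chord is A-C-E.
The figure 6 means first inversion — the third is in the bass.

C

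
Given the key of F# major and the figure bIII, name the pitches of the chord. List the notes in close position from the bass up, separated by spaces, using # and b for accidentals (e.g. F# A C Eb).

A C# E

bIII is a major triad on the lowered third degree, borrowed from the parallel minor. In F# major that root is A.
So the chord is A-C#-E, a major triad.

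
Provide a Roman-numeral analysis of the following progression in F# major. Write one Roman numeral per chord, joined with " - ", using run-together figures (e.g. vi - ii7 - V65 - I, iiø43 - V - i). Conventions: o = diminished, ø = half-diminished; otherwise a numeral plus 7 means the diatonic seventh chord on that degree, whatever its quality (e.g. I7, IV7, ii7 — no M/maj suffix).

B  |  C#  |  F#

B: major triad on B = scale degree 4 → IV.
C# has root C#, degree 5 in F# major, so V.
F#: root F# is the tonic; major triad there is I.

IV - V - I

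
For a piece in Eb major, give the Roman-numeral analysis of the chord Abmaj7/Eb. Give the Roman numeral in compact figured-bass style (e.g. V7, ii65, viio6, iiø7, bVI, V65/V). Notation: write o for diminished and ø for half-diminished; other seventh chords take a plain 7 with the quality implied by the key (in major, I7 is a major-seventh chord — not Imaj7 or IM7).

The pitches Ab-C-Eb-G form a major seventh chord rooted on Ab.
In Eb major, Ab is the subdominant; the diatonic major seventh chord there is IV7.
With Eb in the bass the chord is in second inversion, so the figured bass is 43.

IV43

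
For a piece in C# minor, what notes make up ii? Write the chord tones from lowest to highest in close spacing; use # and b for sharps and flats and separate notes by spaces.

D# F# A#

Scale degree 2 in C# minor is D#; here the chord built on it is altered to a minor triad. ii is the minor supertonic, borrowed from the parallel major (the Dorian ii).
So the chord is D#-F#-A#, a minor triad.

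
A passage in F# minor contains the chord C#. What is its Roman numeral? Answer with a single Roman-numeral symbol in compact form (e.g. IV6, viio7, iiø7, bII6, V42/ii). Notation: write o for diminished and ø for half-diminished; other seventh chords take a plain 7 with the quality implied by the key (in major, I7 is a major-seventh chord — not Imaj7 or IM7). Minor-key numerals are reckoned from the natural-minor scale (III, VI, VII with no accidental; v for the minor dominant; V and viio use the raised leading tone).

V

The pitches C#-E#-G# form a major triad rooted on C#.
C# is scale degree 5 in F# minor, and a major triad on that degree is written V.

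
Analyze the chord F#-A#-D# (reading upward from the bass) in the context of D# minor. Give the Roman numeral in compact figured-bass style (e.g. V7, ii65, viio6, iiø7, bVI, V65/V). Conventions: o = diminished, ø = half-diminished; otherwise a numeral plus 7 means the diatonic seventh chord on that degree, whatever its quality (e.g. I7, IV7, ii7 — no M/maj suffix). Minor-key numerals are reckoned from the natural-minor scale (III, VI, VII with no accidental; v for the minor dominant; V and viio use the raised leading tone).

i6

Stacked in thirds the chord is D#-F#-A#: a minor triad on D#.
In D# minor, D# is the tonic; the diatonic minor triad there is i.
With F# in the bass the chord is in first inversion, so the figured bass is 6.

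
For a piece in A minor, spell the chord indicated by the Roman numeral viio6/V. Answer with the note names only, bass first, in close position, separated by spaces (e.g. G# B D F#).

F# A D#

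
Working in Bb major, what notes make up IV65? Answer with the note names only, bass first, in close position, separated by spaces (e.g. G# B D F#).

In Bb major, scale degree 4 is Eb, and the diatonic chord built there is a major seventh chord.
That chord is spelled Eb-G-Bb-D.
With the 65 figure the chord is in first inversion; from the bass G upward in close position it reads G-Bb-D-Eb.

G Bb D Eb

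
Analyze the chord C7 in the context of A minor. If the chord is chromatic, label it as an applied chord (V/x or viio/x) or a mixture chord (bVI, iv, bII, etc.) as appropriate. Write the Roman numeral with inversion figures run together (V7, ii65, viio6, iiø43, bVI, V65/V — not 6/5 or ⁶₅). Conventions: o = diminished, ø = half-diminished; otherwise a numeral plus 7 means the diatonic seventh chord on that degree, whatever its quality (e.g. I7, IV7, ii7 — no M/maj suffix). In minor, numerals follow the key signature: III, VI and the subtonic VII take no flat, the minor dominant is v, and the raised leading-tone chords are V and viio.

The pitches C-E-G-Bb form a dominant seventh chord rooted on C.
C is not a diatonic chord root with this quality in A minor, but it lies a perfect fifth above F (VI), so the chord functions as an applied dominant of VI.

V7/VI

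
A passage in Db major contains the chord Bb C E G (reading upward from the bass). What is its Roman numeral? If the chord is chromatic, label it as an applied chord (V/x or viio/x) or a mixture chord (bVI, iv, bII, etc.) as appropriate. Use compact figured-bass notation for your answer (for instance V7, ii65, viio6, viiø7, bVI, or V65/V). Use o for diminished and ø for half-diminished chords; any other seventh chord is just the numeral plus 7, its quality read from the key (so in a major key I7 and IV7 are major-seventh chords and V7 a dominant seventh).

The pitches C-E-G-Bb form a dominant seventh chord rooted on C.
C is not a diatonic chord root with this quality in Db major, but it lies a perfect fifth above F (iii), so the chord functions as an applied dominant of iii.
With Bb in the bass the chord is in third inversion, so the figured bass is 42.

V42/iii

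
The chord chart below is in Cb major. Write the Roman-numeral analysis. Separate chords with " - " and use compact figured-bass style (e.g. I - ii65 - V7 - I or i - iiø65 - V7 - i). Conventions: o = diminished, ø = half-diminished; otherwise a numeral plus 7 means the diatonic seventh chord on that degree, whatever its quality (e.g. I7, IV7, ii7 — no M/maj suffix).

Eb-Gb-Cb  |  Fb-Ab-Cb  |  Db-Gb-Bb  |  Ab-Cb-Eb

Eb-Gb-Cb: major triad on Cb = scale degree 1 → I6.
Fb-Ab-Cb: major triad on Fb = scale degree 4 → IV.
Db-Gb-Bb: root Gb is the dominant; major triad there is V64.
Ab-Cb-Eb has root Ab, degree 6 in Cb major, so vi.

I6 - IV - V64 - vi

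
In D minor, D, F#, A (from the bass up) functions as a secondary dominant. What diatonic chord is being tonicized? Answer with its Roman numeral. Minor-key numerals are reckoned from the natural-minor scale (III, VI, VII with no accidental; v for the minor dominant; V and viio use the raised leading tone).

iv

The chord is a major triad on D.
A dominant resolves down a perfect fifth: D → G. In D minor, G is scale degree 4, i.e. iv.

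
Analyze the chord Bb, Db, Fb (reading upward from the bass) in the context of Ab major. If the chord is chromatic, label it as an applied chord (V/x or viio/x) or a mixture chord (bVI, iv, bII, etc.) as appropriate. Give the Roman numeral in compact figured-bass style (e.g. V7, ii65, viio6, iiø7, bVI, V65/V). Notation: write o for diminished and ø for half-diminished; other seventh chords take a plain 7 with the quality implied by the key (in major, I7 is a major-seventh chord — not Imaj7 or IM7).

iio

Stacked in thirds the chord is Bb-Db-Fb: a diminished triad on Bb.
Bb is the second degree of Ab major. This is the diminished supertonic triad, borrowed from the parallel minor.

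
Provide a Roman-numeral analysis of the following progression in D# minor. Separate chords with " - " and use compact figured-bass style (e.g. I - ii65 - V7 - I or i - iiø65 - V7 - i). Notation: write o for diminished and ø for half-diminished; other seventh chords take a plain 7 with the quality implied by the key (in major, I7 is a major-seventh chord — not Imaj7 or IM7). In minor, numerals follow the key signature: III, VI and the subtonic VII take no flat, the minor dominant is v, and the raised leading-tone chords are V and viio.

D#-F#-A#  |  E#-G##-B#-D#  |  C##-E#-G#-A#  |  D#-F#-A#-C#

D#-F#-A# has root D#, degree 1 in D# minor, so i.
E#-G##-B#-D#: a dominant seventh chord on E#, the applied dominant of V → V7/V.
C##-E#-G#-A# has root A#, degree 5 in D# minor, so V65.
D#-F#-A#-C#: root D# is the tonic; minor seventh chord there is i7.

i - V7/V - V65 - i7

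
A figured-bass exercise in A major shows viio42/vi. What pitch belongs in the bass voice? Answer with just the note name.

The applied chord viio42/vi is rooted on E#: E#-G#-B-D.
The figure 42 means third inversion — the seventh is in the bass.

D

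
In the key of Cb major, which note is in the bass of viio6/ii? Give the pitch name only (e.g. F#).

The applied chord viio6/ii is rooted on C: C-Eb-Gb.
The figure 6 means first inversion — the third is in the bass.

Eb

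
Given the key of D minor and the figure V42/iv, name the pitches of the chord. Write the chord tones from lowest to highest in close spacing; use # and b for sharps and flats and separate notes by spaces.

The slash means an applied dominant: we want the dominant of iv. In D minor, iv is G minor, and its dominant is built on D.
Building a dominant seventh chord on D gives D-F#-A-C.
The figured bass 42 indicates third inversion, placing the seventh (C) in the bass: C-D-F#-A.

C D F# A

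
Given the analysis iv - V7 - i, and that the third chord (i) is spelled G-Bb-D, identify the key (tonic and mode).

G minor

i is given as G-Bb-D — a minor triad with root G.
If G is scale degree 1 and the mode makes that degree carry a minor triad, the tonic is G and the mode is minor.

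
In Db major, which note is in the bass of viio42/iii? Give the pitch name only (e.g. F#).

The applied chord viio42/iii is rooted on E: E-G-Bb-Db.
The figure 42 means third inversion — the seventh is in the bass.

Db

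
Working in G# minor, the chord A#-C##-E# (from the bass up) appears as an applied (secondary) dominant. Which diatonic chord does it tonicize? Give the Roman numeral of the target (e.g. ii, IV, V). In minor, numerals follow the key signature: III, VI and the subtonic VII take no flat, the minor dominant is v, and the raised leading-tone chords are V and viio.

V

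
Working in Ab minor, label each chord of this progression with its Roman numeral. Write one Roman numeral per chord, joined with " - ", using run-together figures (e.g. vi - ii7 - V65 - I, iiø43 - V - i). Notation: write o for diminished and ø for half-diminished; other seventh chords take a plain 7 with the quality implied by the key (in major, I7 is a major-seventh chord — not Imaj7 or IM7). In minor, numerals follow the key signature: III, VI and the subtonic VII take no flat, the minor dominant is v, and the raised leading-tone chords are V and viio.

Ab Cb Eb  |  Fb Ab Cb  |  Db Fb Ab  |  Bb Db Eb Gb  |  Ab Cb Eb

Ab-Cb-Eb has root Ab, degree 1 in Ab minor, so i.
Fb-Ab-Cb: root Fb is the submediant; major triad there is VI.
Db-Fb-Ab: minor triad on Db = scale degree 4 → iv.
Bb-Db-Eb-Gb: minor seventh chord on Eb = scale degree 5 → v43.
Ab-Cb-Eb: root Ab is the tonic; minor triad there is i.

i - VI - iv - v43 - i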